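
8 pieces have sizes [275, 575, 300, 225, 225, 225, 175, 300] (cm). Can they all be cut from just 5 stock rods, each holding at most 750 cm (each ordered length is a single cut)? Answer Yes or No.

Yes

A valid assignment using 4 stock rods:
  stock rod 1: 575 + 175 = 750
  stock rod 2: 300 + 300 = 600
  stock rod 3: 275 + 225 + 225 = 725
  stock rod 4: 225 = 225
That uses only 4 ≤ 5, so 5 stock rods are enough.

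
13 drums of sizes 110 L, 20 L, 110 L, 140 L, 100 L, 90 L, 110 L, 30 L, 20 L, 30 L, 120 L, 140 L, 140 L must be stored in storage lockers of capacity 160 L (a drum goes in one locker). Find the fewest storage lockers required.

9

Total = 140 + 140 + 140 + 120 + 110 + 110 + 110 + 100 + 90 + 30 + 30 + 20 + 20 = 1160 L.
Lower bound: ⌈1160/160⌉ = 8 storage lockers.
Also, 9 drums each exceed 80 L, and no two of those can share a locker, so at least 9 storage lockers are needed.
A packing using 9 storage lockers:
  locker 1: 140 + 20 = 160
  locker 2: 140 + 20 = 160
  locker 3: 140 = 140
  locker 4: 120 + 30 = 150
  locker 5: 110 + 30 = 140
  locker 6: 110 = 110
  locker 7: 110 = 110
  locker 8: 100 = 100
  locker 9: 90 = 90
This matches the lower bound, so 9 is optimal.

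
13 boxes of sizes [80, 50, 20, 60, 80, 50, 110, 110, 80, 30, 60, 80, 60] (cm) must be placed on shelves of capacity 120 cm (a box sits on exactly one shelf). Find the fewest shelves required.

9

Total = 110 + 110 + 80 + 80 + 80 + 80 + 60 + 60 + 60 + 50 + 50 + 30 + 20 = 870 cm.
Lower bound: ⌈870/120⌉ = 8 shelves.
A packing using 9 shelves:
  shelf 1: 110 = 110
  shelf 2: 110 = 110
  shelf 3: 80 + 30 = 110
  shelf 4: 80 + 20 = 100
  shelf 5: 80 = 80
  shelf 6: 80 = 80
  shelf 7: 60 + 60 = 120
  shelf 8: 60 + 50 = 110
  shelf 9: 50 = 50
No arrangement into 8 shelves stays within capacity, so 9 is optimal.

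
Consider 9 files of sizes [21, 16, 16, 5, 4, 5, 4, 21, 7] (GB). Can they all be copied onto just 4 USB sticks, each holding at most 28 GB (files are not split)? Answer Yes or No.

Yes

A valid assignment using 4 USB sticks:
  USB stick 1: 21 + 7 = 28
  USB stick 2: 21 + 5 = 26
  USB stick 3: 16 + 5 + 4 = 25
  USB stick 4: 16 + 4 = 20
Every load is within 28 GB, so 4 USB sticks suffice.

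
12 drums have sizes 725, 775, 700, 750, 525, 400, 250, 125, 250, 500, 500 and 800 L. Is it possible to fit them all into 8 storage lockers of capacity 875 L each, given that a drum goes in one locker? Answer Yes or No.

No

Total = 6300 L; ⌈6300/875⌉ = 8.
The bound of 8 does not rule out 8, but exhaustive search shows no assignment into 8 storage lockers of capacity 875 L exists — the minimum is 9.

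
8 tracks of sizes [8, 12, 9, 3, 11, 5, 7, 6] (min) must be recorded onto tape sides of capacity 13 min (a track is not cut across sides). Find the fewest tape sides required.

Total = 12 + 11 + 9 + 8 + 7 + 6 + 5 + 3 = 61 min.
Lower bound: ⌈61/13⌉ = 5 tape sides.
A packing using 5 tape sides:
  side 1: 12 = 12
  side 2: 11 = 11
  side 3: 9 + 3 = 12
  side 4: 8 + 5 = 13
  side 5: 7 + 6 = 13
This matches the lower bound, so 5 is optimal.

5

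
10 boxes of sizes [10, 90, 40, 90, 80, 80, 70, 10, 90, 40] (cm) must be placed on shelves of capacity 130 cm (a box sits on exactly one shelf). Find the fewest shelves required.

6

Total = 90 + 90 + 90 + 80 + 80 + 70 + 40 + 40 + 10 + 10 = 600 cm.
Lower bound: ⌈600/130⌉ = 5 shelves.
Also, 6 boxes each exceed 65 cm, and no two of those can share a shelf, so at least 6 shelves are needed.
A packing using 6 shelves:
  shelf 1: 90 + 40 = 130
  shelf 2: 90 + 40 = 130
  shelf 3: 90 + 10 + 10 = 110
  shelf 4: 80 = 80
  shelf 5: 80 = 80
  shelf 6: 70 = 70
This matches the lower bound, so 6 is optimal.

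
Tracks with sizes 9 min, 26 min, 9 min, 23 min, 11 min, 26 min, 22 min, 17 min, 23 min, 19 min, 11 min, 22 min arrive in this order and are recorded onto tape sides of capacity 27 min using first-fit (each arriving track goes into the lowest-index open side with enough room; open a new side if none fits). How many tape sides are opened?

  9 → side 1 (new)  [load 9/27]
  26 → side 2 (new)  [load 26/27]
  9 → side 1  [load 18/27]
  23 → side 3 (new)  [load 23/27]
  11 → side 4 (new)  [load 11/27]
  26 → side 5 (new)  [load 26/27]
  22 → side 6 (new)  [load 22/27]
  17 → side 7 (new)  [load 17/27]
  23 → side 8 (new)  [load 23/27]
  19 → side 9 (new)  [load 19/27]
  11 → side 4  [load 22/27]
  22 → side 10 (new)  [load 22/27]
10 tape sides opened.

10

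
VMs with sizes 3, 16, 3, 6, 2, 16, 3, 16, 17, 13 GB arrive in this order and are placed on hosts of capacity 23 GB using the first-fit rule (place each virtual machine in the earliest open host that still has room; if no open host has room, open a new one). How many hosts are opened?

  3 → host 1 (new)  [load 3/23]
  16 → host 1  [load 19/23]
  3 → host 1  [load 22/23]
  6 → host 2 (new)  [load 6/23]
  2 → host 2  [load 8/23]
  16 → host 3 (new)  [load 16/23]
  3 → host 2  [load 11/23]
  16 → host 4 (new)  [load 16/23]
  17 → host 5 (new)  [load 17/23]
  13 → host 6 (new)  [load 13/23]
6 hosts opened.

6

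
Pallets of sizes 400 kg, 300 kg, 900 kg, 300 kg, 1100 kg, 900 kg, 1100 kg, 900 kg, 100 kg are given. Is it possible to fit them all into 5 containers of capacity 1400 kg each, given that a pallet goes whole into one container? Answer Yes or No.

A valid assignment using 5 containers:
  container 1: 1100 + 300 = 1400
  container 2: 1100 + 300 = 1400
  container 3: 900 + 400 + 100 = 1400
  container 4: 900 = 900
  container 5: 900 = 900
Every load is within 1400 kg, so 5 containers suffice.

Yes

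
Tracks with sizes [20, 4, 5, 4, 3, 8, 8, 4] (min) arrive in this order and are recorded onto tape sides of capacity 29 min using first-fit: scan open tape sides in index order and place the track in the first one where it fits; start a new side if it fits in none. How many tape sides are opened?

2

  20 → side 1 (new)  [load 20/29]
  4 → side 1  [load 24/29]
  5 → side 1  [load 29/29]
  4 → side 2 (new)  [load 4/29]
  3 → side 2  [load 7/29]
  8 → side 2  [load 15/29]
  8 → side 2  [load 23/29]
  4 → side 2  [load 27/29]
2 tape sides opened.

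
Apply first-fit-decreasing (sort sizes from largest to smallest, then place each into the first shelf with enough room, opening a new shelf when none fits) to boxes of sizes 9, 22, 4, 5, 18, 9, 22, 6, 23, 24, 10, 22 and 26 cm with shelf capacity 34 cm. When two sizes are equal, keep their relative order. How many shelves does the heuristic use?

Sorted descending: 26, 24, 23, 22, 22, 22, 18, 10, 9, 9, 6, 5, 4.
  26 → shelf 1 (new)  [load 26/34]
  24 → shelf 2 (new)  [load 24/34]
  23 → shelf 3 (new)  [load 23/34]
  22 → shelf 4 (new)  [load 22/34]
  22 → shelf 5 (new)  [load 22/34]
  22 → shelf 6 (new)  [load 22/34]
  18 → shelf 7 (new)  [load 18/34]
  10 → shelf 2  [load 34/34]
  9 → shelf 3  [load 32/34]
  9 → shelf 4  [load 31/34]
  6 → shelf 1  [load 32/34]
  5 → shelf 5  [load 27/34]
  4 → shelf 5  [load 31/34]
7 shelves opened.

7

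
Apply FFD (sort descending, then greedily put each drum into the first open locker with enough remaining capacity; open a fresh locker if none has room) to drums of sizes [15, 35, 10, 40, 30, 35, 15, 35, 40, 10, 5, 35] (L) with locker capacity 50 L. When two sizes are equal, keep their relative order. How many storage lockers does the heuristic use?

7

Sorted descending: 40, 40, 35, 35, 35, 35, 30, 15, 15, 10, 10, 5.
  40 → locker 1 (new)  [load 40/50]
  40 → locker 2 (new)  [load 40/50]
  35 → locker 3 (new)  [load 35/50]
  35 → locker 4 (new)  [load 35/50]
  35 → locker 5 (new)  [load 35/50]
  35 → locker 6 (new)  [load 35/50]
  30 → locker 7 (new)  [load 30/50]
  15 → locker 3  [load 50/50]
  15 → locker 4  [load 50/50]
  10 → locker 1  [load 50/50]
  10 → locker 2  [load 50/50]
  5 → locker 5  [load 40/50]
7 storage lockers opened.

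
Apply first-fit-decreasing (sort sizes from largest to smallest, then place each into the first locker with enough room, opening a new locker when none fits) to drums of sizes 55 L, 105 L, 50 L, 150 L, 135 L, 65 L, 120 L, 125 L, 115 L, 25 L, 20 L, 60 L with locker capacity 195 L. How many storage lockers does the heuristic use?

Sorted descending: 150, 135, 125, 120, 115, 105, 65, 60, 55, 50, 25, 20.
  150 → locker 1 (new)  [load 150/195]
  135 → locker 2 (new)  [load 135/195]
  125 → locker 3 (new)  [load 125/195]
  120 → locker 4 (new)  [load 120/195]
  115 → locker 5 (new)  [load 115/195]
  105 → locker 6 (new)  [load 105/195]
  65 → locker 3  [load 190/195]
  60 → locker 2  [load 195/195]
  55 → locker 4  [load 175/195]
  50 → locker 5  [load 165/195]
  25 → locker 1  [load 175/195]
  20 → locker 1  [load 195/195]
6 storage lockers opened.

6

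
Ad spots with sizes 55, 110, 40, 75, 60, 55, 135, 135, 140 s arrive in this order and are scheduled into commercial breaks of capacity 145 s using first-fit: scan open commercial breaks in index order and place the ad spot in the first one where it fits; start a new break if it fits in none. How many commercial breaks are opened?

  55 → break 1 (new)  [load 55/145]
  110 → break 2 (new)  [load 110/145]
  40 → break 1  [load 95/145]
  75 → break 3 (new)  [load 75/145]
  60 → break 3  [load 135/145]
  55 → break 4 (new)  [load 55/145]
  135 → break 5 (new)  [load 135/145]
  135 → break 6 (new)  [load 135/145]
  140 → break 7 (new)  [load 140/145]
7 commercial breaks opened.

7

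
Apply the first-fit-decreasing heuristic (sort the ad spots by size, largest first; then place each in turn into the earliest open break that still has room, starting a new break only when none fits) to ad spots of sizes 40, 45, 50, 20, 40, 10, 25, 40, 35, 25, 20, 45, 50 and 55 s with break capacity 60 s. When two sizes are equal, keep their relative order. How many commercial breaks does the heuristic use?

Sorted descending: 55, 50, 50, 45, 45, 40, 40, 40, 35, 25, 25, 20, 20, 10.
  55 → break 1 (new)  [load 55/60]
  50 → break 2 (new)  [load 50/60]
  50 → break 3 (new)  [load 50/60]
  45 → break 4 (new)  [load 45/60]
  45 → break 5 (new)  [load 45/60]
  40 → break 6 (new)  [load 40/60]
  40 → break 7 (new)  [load 40/60]
  40 → break 8 (new)  [load 40/60]
  35 → break 9 (new)  [load 35/60]
  25 → break 9  [load 60/60]
  25 → break 10 (new)  [load 25/60]
  20 → break 6  [load 60/60]
  20 → break 7  [load 60/60]
  10 → break 2  [load 60/60]
10 commercial breaks opened.

10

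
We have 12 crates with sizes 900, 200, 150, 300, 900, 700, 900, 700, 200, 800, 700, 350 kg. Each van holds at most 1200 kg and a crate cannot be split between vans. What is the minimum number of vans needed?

7

Total = 900 + 900 + 900 + 800 + 700 + 700 + 700 + 350 + 300 + 200 + 200 + 150 = 6800 kg.
Lower bound: ⌈6800/1200⌉ = 6 vans.
Also, 7 crates each exceed 600 kg, and no two of those can share a van, so at least 7 vans are needed.
A packing using 7 vans:
  van 1: 900 + 300 = 1200
  van 2: 900 + 200 = 1100
  van 3: 900 + 200 = 1100
  van 4: 800 + 350 = 1150
  van 5: 700 + 150 = 850
  van 6: 700 = 700
  van 7: 700 = 700
This matches the lower bound, so 7 is optimal.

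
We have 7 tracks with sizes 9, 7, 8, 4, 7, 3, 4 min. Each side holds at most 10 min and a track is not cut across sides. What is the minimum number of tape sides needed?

Total = 9 + 8 + 7 + 7 + 4 + 4 + 3 = 42 min.
Lower bound: ⌈42/10⌉ = 5 tape sides.
A packing using 5 tape sides:
  side 1: 9 = 9
  side 2: 8 = 8
  side 3: 7 + 3 = 10
  side 4: 7 = 7
  side 5: 4 + 4 = 8
This matches the lower bound, so 5 is optimal.

5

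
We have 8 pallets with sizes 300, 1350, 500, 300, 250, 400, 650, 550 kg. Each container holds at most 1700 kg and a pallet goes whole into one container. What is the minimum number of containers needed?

3

Total = 1350 + 650 + 550 + 500 + 400 + 300 + 300 + 250 = 4300 kg.
Lower bound: ⌈4300/1700⌉ = 3 containers.
A packing using 3 containers:
  container 1: 1350 + 300 = 1650
  container 2: 650 + 550 + 500 = 1700
  container 3: 400 + 300 + 250 = 950
This matches the lower bound, so 3 is optimal.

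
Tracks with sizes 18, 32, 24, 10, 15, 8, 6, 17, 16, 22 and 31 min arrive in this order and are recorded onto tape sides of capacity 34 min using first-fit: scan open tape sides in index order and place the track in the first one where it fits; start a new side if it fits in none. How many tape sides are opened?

  18 → side 1 (new)  [load 18/34]
  32 → side 2 (new)  [load 32/34]
  24 → side 3 (new)  [load 24/34]
  10 → side 1  [load 28/34]
  15 → side 4 (new)  [load 15/34]
  8 → side 3  [load 32/34]
  6 → side 1  [load 34/34]
  17 → side 4  [load 32/34]
  16 → side 5 (new)  [load 16/34]
  22 → side 6 (new)  [load 22/34]
  31 → side 7 (new)  [load 31/34]
7 tape sides opened.

7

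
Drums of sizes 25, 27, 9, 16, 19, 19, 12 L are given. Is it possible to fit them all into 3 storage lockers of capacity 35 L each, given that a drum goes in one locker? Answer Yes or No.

No

Total = 127 L; ⌈127/35⌉ = 4.
At least 4 storage lockers are required, but only 3 are allowed.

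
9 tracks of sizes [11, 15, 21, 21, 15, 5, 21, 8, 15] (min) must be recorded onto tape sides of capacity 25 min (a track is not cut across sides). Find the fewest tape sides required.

Total = 21 + 21 + 21 + 15 + 15 + 15 + 11 + 8 + 5 = 132 min.
Lower bound: ⌈132/25⌉ = 6 tape sides.
A packing using 7 tape sides:
  side 1: 21 = 21
  side 2: 21 = 21
  side 3: 21 = 21
  side 4: 15 + 8 = 23
  side 5: 15 + 5 = 20
  side 6: 15 = 15
  side 7: 11 = 11
No arrangement into 6 tape sides stays within capacity, so 7 is optimal.

7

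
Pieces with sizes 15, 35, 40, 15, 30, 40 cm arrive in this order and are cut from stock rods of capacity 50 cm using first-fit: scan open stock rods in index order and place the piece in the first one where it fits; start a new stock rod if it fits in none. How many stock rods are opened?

  15 → stock rod 1 (new)  [load 15/50]
  35 → stock rod 1  [load 50/50]
  40 → stock rod 2 (new)  [load 40/50]
  15 → stock rod 3 (new)  [load 15/50]
  30 → stock rod 3  [load 45/50]
  40 → stock rod 4 (new)  [load 40/50]
4 stock rods opened.

4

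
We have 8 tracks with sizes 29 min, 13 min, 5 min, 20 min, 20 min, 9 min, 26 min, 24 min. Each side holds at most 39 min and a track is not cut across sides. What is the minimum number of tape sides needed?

5

Total = 29 + 26 + 24 + 20 + 20 + 13 + 9 + 5 = 146 min.
Lower bound: ⌈146/39⌉ = 4 tape sides.
Also, 5 tracks each exceed 39/2 min, and no two of those can share a side, so at least 5 tape sides are needed.
A packing using 5 tape sides:
  side 1: 29 + 9 = 38
  side 2: 26 + 13 = 39
  side 3: 24 + 5 = 29
  side 4: 20 = 20
  side 5: 20 = 20
This matches the lower bound, so 5 is optimal.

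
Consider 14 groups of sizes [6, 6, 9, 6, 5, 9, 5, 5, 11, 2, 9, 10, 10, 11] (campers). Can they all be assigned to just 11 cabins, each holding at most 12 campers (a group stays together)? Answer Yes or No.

A valid assignment using 10 cabins:
  cabin 1: 11 = 11
  cabin 2: 11 = 11
  cabin 3: 10 + 2 = 12
  cabin 4: 10 = 10
  cabin 5: 9 = 9
  cabin 6: 9 = 9
  cabin 7: 9 = 9
  cabin 8: 6 + 6 = 12
  cabin 9: 6 + 5 = 11
  cabin 10: 5 + 5 = 10
That uses only 10 ≤ 11, so 11 cabins are enough.

Yes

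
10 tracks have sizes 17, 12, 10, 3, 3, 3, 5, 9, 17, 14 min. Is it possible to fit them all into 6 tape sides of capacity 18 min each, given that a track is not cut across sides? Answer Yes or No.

A valid assignment using 6 tape sides:
  side 1: 17 = 17
  side 2: 17 = 17
  side 3: 14 + 3 = 17
  side 4: 12 + 5 = 17
  side 5: 10 + 3 + 3 = 16
  side 6: 9 = 9
Every load is within 18 min, so 6 tape sides suffice.

Yes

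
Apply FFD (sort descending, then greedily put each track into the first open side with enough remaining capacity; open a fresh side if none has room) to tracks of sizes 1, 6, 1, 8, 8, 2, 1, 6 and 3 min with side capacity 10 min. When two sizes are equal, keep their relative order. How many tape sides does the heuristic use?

4

Sorted descending: 8, 8, 6, 6, 3, 2, 1, 1, 1.
  8 → side 1 (new)  [load 8/10]
  8 → side 2 (new)  [load 8/10]
  6 → side 3 (new)  [load 6/10]
  6 → side 4 (new)  [load 6/10]
  3 → side 3  [load 9/10]
  2 → side 1  [load 10/10]
  1 → side 2  [load 9/10]
  1 → side 2  [load 10/10]
  1 → side 3  [load 10/10]
4 tape sides opened.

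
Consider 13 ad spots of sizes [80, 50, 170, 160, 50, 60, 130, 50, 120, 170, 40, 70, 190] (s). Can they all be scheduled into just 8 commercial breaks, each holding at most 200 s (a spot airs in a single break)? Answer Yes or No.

Yes

A valid assignment using 8 commercial breaks:
  break 1: 190 = 190
  break 2: 170 = 170
  break 3: 170 = 170
  break 4: 160 + 40 = 200
  break 5: 130 + 70 = 200
  break 6: 120 + 80 = 200
  break 7: 60 + 50 + 50 = 160
  break 8: 50 = 50
Every load is within 200 s, so 8 commercial breaks suffice.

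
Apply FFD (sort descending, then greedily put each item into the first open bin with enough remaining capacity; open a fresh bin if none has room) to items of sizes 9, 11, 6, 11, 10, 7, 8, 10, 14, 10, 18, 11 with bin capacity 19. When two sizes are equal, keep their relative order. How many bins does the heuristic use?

8

Sorted descending: 18, 14, 11, 11, 11, 10, 10, 10, 9, 8, 7, 6.
  18 → bin 1 (new)  [load 18/19]
  14 → bin 2 (new)  [load 14/19]
  11 → bin 3 (new)  [load 11/19]
  11 → bin 4 (new)  [load 11/19]
  11 → bin 5 (new)  [load 11/19]
  10 → bin 6 (new)  [load 10/19]
  10 → bin 7 (new)  [load 10/19]
  10 → bin 8 (new)  [load 10/19]
  9 → bin 6  [load 19/19]
  8 → bin 3  [load 19/19]
  7 → bin 4  [load 18/19]
  6 → bin 5  [load 17/19]
8 bins opened.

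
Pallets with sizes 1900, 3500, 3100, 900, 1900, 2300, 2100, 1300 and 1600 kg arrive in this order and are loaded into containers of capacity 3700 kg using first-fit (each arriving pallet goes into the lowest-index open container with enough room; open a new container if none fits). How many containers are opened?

  1900 → container 1 (new)  [load 1900/3700]
  3500 → container 2 (new)  [load 3500/3700]
  3100 → container 3 (new)  [load 3100/3700]
  900 → container 1  [load 2800/3700]
  1900 → container 4 (new)  [load 1900/3700]
  2300 → container 5 (new)  [load 2300/3700]
  2100 → container 6 (new)  [load 2100/3700]
  1300 → container 4  [load 3200/3700]
  1600 → container 6  [load 3700/3700]
6 containers opened.

6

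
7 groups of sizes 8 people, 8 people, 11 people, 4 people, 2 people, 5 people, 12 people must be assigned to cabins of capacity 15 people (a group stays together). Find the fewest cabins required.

Total = 12 + 11 + 8 + 8 + 5 + 4 + 2 = 50 people.
Lower bound: ⌈50/15⌉ = 4 cabins.
A packing using 4 cabins:
  cabin 1: 12 + 2 = 14
  cabin 2: 11 + 4 = 15
  cabin 3: 8 + 5 = 13
  cabin 4: 8 = 8
This matches the lower bound, so 4 is optimal.

4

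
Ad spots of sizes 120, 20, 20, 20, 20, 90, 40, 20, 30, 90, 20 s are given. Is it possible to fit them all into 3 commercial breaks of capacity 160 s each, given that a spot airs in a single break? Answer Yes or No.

No

Total = 490 s; ⌈490/160⌉ = 4.
At least 4 commercial breaks are required, but only 3 are allowed.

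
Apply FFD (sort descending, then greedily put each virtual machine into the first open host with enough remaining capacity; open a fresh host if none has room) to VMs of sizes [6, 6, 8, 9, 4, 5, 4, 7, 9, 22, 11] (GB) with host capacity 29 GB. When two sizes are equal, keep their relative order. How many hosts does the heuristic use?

4

Sorted descending: 22, 11, 9, 9, 8, 7, 6, 6, 5, 4, 4.
  22 → host 1 (new)  [load 22/29]
  11 → host 2 (new)  [load 11/29]
  9 → host 2  [load 20/29]
  9 → host 2  [load 29/29]
  8 → host 3 (new)  [load 8/29]
  7 → host 1  [load 29/29]
  6 → host 3  [load 14/29]
  6 → host 3  [load 20/29]
  5 → host 3  [load 25/29]
  4 → host 3  [load 29/29]
  4 → host 4 (new)  [load 4/29]
4 hosts opened.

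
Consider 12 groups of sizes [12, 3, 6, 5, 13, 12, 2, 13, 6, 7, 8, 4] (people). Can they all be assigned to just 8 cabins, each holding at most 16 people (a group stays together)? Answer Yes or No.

A valid assignment using 7 cabins:
  cabin 1: 13 + 3 = 16
  cabin 2: 13 + 2 = 15
  cabin 3: 12 + 4 = 16
  cabin 4: 12 = 12
  cabin 5: 8 + 7 = 15
  cabin 6: 6 + 6 = 12
  cabin 7: 5 = 5
That uses only 7 ≤ 8, so 8 cabins are enough.

Yes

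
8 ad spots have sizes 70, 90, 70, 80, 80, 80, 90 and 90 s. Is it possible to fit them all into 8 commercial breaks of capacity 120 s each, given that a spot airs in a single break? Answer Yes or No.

A valid assignment using 8 commercial breaks:
  break 1: 90 = 90
  break 2: 90 = 90
  break 3: 90 = 90
  break 4: 80 = 80
  break 5: 80 = 80
  break 6: 80 = 80
  break 7: 70 = 70
  break 8: 70 = 70
Every load is within 120 s, so 8 commercial breaks suffice.

Yes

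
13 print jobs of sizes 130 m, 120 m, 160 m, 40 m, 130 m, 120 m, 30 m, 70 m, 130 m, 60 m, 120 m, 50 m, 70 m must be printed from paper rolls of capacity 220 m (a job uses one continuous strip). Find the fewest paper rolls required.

7

Total = 160 + 130 + 130 + 130 + 120 + 120 + 120 + 70 + 70 + 60 + 50 + 40 + 30 = 1230 m.
Lower bound: ⌈1230/220⌉ = 6 paper rolls.
Also, 7 print jobs each exceed 110 m, and no two of those can share a roll, so at least 7 paper rolls are needed.
A packing using 7 paper rolls:
  roll 1: 160 + 60 = 220
  roll 2: 130 + 70 = 200
  roll 3: 130 + 70 = 200
  roll 4: 130 + 50 + 40 = 220
  roll 5: 120 + 30 = 150
  roll 6: 120 = 120
  roll 7: 120 = 120
This matches the lower bound, so 7 is optimal.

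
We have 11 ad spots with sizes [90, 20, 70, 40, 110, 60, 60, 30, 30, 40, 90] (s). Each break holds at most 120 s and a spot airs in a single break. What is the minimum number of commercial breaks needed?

6

Total = 110 + 90 + 90 + 70 + 60 + 60 + 40 + 40 + 30 + 30 + 20 = 640 s.
Lower bound: ⌈640/120⌉ = 6 commercial breaks.
A packing using 6 commercial breaks:
  break 1: 110 = 110
  break 2: 90 + 30 = 120
  break 3: 90 + 30 = 120
  break 4: 70 + 40 = 110
  break 5: 60 + 60 = 120
  break 6: 40 + 20 = 60
This matches the lower bound, so 6 is optimal.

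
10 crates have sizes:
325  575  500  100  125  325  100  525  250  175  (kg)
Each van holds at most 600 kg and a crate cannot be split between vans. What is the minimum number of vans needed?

6

Total = 575 + 525 + 500 + 325 + 325 + 250 + 175 + 125 + 100 + 100 = 3000 kg.
Lower bound: ⌈3000/600⌉ = 5 vans.
A packing using 6 vans:
  van 1: 575 = 575
  van 2: 525 = 525
  van 3: 500 + 100 = 600
  van 4: 325 + 250 = 575
  van 5: 325 + 175 + 100 = 600
  van 6: 125 = 125
No arrangement into 5 vans stays within capacity, so 6 is optimal.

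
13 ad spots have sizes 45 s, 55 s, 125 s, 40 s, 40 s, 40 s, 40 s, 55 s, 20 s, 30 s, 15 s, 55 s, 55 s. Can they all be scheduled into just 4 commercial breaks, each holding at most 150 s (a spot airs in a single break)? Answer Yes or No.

Total = 615 s; ⌈615/150⌉ = 5.
At least 5 commercial breaks are required, but only 4 are allowed.

No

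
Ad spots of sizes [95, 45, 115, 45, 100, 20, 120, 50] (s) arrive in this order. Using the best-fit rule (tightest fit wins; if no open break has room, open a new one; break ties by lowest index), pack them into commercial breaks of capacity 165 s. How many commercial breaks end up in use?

4

  95 → break 1 (new)  [load 95/165]
  45 → break 1  [load 140/165]
  115 → break 2 (new)  [load 115/165]
  45 → break 2  [load 160/165]
  100 → break 3 (new)  [load 100/165]
  20 → break 1  [load 160/165]
  120 → break 4 (new)  [load 120/165]
  50 → break 3  [load 150/165]
4 commercial breaks opened.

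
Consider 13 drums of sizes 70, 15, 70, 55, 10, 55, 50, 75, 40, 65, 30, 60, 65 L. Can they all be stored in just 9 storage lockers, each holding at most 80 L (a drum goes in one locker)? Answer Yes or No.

Total = 660 L; ⌈660/80⌉ = 9.
The bound of 9 does not rule out 9, but exhaustive search shows no assignment into 9 storage lockers of capacity 80 L exists — the minimum is 10.

No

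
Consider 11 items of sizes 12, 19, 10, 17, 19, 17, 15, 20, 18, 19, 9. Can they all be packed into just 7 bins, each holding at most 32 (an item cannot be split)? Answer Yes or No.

A valid assignment using 7 bins:
  bin 1: 20 + 12 = 32
  bin 2: 19 + 10 = 29
  bin 3: 19 + 9 = 28
  bin 4: 19 = 19
  bin 5: 18 = 18
  bin 6: 17 + 15 = 32
  bin 7: 17 = 17
Every load is within 32, so 7 bins suffice.

Yes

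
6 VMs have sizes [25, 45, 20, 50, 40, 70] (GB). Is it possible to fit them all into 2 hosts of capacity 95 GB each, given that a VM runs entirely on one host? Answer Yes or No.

Total = 250 GB; ⌈250/95⌉ = 3.
At least 3 hosts are required, but only 2 are allowed.

No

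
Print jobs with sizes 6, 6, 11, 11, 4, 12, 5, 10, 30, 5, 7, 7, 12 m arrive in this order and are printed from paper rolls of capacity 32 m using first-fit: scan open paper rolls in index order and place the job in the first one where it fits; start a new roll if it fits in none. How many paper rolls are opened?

  6 → roll 1 (new)  [load 6/32]
  6 → roll 1  [load 12/32]
  11 → roll 1  [load 23/32]
  11 → roll 2 (new)  [load 11/32]
  4 → roll 1  [load 27/32]
  12 → roll 2  [load 23/32]
  5 → roll 1  [load 32/32]
  10 → roll 3 (new)  [load 10/32]
  30 → roll 4 (new)  [load 30/32]
  5 → roll 2  [load 28/32]
  7 → roll 3  [load 17/32]
  7 → roll 3  [load 24/32]
  12 → roll 5 (new)  [load 12/32]
5 paper rolls opened.

5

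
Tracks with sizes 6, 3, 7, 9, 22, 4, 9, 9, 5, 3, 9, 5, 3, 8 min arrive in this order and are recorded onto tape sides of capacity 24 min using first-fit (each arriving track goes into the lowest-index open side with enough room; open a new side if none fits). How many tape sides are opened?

  6 → side 1 (new)  [load 6/24]
  3 → side 1  [load 9/24]
  7 → side 1  [load 16/24]
  9 → side 2 (new)  [load 9/24]
  22 → side 3 (new)  [load 22/24]
  4 → side 1  [load 20/24]
  9 → side 2  [load 18/24]
  9 → side 4 (new)  [load 9/24]
  5 → side 2  [load 23/24]
  3 → side 1  [load 23/24]
  9 → side 4  [load 18/24]
  5 → side 4  [load 23/24]
  3 → side 5 (new)  [load 3/24]
  8 → side 5  [load 11/24]
5 tape sides opened.

5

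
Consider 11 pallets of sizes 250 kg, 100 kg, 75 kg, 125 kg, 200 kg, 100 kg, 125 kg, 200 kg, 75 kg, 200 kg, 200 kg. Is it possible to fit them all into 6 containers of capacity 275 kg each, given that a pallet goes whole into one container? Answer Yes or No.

Total = 1650 kg; ⌈1650/275⌉ = 6.
The bound of 6 does not rule out 6, but exhaustive search shows no assignment into 6 containers of capacity 275 kg exists — the minimum is 7.

No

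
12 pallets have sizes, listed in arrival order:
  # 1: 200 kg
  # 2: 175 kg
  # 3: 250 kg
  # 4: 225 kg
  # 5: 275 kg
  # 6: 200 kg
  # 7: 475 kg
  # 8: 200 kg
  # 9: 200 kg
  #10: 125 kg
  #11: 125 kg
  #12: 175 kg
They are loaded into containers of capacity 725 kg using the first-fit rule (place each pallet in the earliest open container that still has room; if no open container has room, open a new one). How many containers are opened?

  200 → container 1 (new)  [load 200/725]
  175 → container 1  [load 375/725]
  250 → container 1  [load 625/725]
  225 → container 2 (new)  [load 225/725]
  275 → container 2  [load 500/725]
  200 → container 2  [load 700/725]
  475 → container 3 (new)  [load 475/725]
  200 → container 3  [load 675/725]
  200 → container 4 (new)  [load 200/725]
  125 → container 4  [load 325/725]
  125 → container 4  [load 450/725]
  175 → container 4  [load 625/725]
4 containers opened.

4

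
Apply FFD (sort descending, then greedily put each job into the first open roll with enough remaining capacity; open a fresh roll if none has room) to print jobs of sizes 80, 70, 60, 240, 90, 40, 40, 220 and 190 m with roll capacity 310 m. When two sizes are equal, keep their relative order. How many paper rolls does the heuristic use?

Sorted descending: 240, 220, 190, 90, 80, 70, 60, 40, 40.
  240 → roll 1 (new)  [load 240/310]
  220 → roll 2 (new)  [load 220/310]
  190 → roll 3 (new)  [load 190/310]
  90 → roll 2  [load 310/310]
  80 → roll 3  [load 270/310]
  70 → roll 1  [load 310/310]
  60 → roll 4 (new)  [load 60/310]
  40 → roll 3  [load 310/310]
  40 → roll 4  [load 100/310]
4 paper rolls opened.

4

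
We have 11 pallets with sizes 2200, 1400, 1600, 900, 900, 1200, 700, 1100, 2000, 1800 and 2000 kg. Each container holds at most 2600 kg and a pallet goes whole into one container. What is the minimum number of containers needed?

7

Total = 2200 + 2000 + 2000 + 1800 + 1600 + 1400 + 1200 + 1100 + 900 + 900 + 700 = 15800 kg.
Lower bound: ⌈15800/2600⌉ = 7 containers.
A packing using 7 containers:
  container 1: 2200 = 2200
  container 2: 2000 = 2000
  container 3: 2000 = 2000
  container 4: 1800 + 700 = 2500
  container 5: 1600 + 900 = 2500
  container 6: 1400 + 1200 = 2600
  container 7: 1100 + 900 = 2000
This matches the lower bound, so 7 is optimal.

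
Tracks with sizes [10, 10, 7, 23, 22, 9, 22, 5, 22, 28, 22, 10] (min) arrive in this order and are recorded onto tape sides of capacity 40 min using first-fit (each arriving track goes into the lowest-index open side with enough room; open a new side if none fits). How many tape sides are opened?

7

  10 → side 1 (new)  [load 10/40]
  10 → side 1  [load 20/40]
  7 → side 1  [load 27/40]
  23 → side 2 (new)  [load 23/40]
  22 → side 3 (new)  [load 22/40]
  9 → side 1  [load 36/40]
  22 → side 4 (new)  [load 22/40]
  5 → side 2  [load 28/40]
  22 → side 5 (new)  [load 22/40]
  28 → side 6 (new)  [load 28/40]
  22 → side 7 (new)  [load 22/40]
  10 → side 2  [load 38/40]
7 tape sides opened.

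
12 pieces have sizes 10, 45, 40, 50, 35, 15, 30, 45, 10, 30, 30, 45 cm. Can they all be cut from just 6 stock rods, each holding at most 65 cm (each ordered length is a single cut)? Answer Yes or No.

Total = 385 cm; ⌈385/65⌉ = 6.
The bound of 6 does not rule out 6, but exhaustive search shows no assignment into 6 stock rods of capacity 65 cm exists — the minimum is 7.

No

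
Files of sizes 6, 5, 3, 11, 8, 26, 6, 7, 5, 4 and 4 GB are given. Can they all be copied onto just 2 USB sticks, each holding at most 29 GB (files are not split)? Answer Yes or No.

Total = 85 GB; ⌈85/29⌉ = 3.
At least 3 USB sticks are required, but only 2 are allowed.

No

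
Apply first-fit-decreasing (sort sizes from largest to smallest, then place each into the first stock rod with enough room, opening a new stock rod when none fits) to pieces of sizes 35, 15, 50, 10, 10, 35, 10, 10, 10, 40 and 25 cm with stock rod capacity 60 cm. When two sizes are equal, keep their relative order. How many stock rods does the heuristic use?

5

Sorted descending: 50, 40, 35, 35, 25, 15, 10, 10, 10, 10, 10.
  50 → stock rod 1 (new)  [load 50/60]
  40 → stock rod 2 (new)  [load 40/60]
  35 → stock rod 3 (new)  [load 35/60]
  35 → stock rod 4 (new)  [load 35/60]
  25 → stock rod 3  [load 60/60]
  15 → stock rod 2  [load 55/60]
  10 → stock rod 1  [load 60/60]
  10 → stock rod 4  [load 45/60]
  10 → stock rod 4  [load 55/60]
  10 → stock rod 5 (new)  [load 10/60]
  10 → stock rod 5  [load 20/60]
5 stock rods opened.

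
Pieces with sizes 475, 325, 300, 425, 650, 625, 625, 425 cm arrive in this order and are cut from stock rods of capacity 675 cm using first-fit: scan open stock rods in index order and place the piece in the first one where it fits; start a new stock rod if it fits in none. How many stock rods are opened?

7

  475 → stock rod 1 (new)  [load 475/675]
  325 → stock rod 2 (new)  [load 325/675]
  300 → stock rod 2  [load 625/675]
  425 → stock rod 3 (new)  [load 425/675]
  650 → stock rod 4 (new)  [load 650/675]
  625 → stock rod 5 (new)  [load 625/675]
  625 → stock rod 6 (new)  [load 625/675]
  425 → stock rod 7 (new)  [load 425/675]
7 stock rods opened.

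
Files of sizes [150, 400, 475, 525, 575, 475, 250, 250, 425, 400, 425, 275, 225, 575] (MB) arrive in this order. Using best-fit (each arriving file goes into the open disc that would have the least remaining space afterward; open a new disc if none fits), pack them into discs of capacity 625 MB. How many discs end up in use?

11

  150 → disc 1 (new)  [load 150/625]
  400 → disc 1  [load 550/625]
  475 → disc 2 (new)  [load 475/625]
  525 → disc 3 (new)  [load 525/625]
  575 → disc 4 (new)  [load 575/625]
  475 → disc 5 (new)  [load 475/625]
  250 → disc 6 (new)  [load 250/625]
  250 → disc 6  [load 500/625]
  425 → disc 7 (new)  [load 425/625]
  400 → disc 8 (new)  [load 400/625]
  425 → disc 9 (new)  [load 425/625]
  275 → disc 10 (new)  [load 275/625]
  225 → disc 8  [load 625/625]
  575 → disc 11 (new)  [load 575/625]
11 discs opened.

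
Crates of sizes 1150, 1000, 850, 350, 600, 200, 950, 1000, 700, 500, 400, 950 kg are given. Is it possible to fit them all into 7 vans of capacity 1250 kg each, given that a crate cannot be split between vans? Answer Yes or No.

No

Total = 8650 kg; ⌈8650/1250⌉ = 7.
The bound of 7 does not rule out 7, but exhaustive search shows no assignment into 7 vans of capacity 1250 kg exists — the minimum is 8.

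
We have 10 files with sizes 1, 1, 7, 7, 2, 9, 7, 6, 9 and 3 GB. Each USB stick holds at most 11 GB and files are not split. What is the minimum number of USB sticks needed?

Total = 9 + 9 + 7 + 7 + 7 + 6 + 3 + 2 + 1 + 1 = 52 GB.
Lower bound: ⌈52/11⌉ = 5 USB sticks.
Also, 6 files each exceed 11/2 GB, and no two of those can share a USB stick, so at least 6 USB sticks are needed.
A packing using 6 USB sticks:
  USB stick 1: 9 + 2 = 11
  USB stick 2: 9 + 1 + 1 = 11
  USB stick 3: 7 + 3 = 10
  USB stick 4: 7 = 7
  USB stick 5: 7 = 7
  USB stick 6: 6 = 6
This matches the lower bound, so 6 is optimal.

6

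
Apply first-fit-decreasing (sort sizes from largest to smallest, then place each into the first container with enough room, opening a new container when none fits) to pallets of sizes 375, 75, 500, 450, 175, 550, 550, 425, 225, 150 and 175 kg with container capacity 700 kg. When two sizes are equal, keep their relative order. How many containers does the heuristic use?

6

Sorted descending: 550, 550, 500, 450, 425, 375, 225, 175, 175, 150, 75.
  550 → container 1 (new)  [load 550/700]
  550 → container 2 (new)  [load 550/700]
  500 → container 3 (new)  [load 500/700]
  450 → container 4 (new)  [load 450/700]
  425 → container 5 (new)  [load 425/700]
  375 → container 6 (new)  [load 375/700]
  225 → container 4  [load 675/700]
  175 → container 3  [load 675/700]
  175 → container 5  [load 600/700]
  150 → container 1  [load 700/700]
  75 → container 2  [load 625/700]
6 containers opened.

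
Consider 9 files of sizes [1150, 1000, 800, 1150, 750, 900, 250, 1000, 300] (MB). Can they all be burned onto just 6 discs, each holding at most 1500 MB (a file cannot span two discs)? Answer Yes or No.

No

Total = 7300 MB; ⌈7300/1500⌉ = 5.
6 files each exceed half the capacity and cannot share a disc, forcing at least 6 discs.
The bound of 6 does not rule out 6, but exhaustive search shows no assignment into 6 discs of capacity 1500 MB exists — the minimum is 7.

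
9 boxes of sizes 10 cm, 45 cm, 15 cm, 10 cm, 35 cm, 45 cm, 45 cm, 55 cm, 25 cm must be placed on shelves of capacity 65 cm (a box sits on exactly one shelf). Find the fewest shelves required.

5

Total = 55 + 45 + 45 + 45 + 35 + 25 + 15 + 10 + 10 = 285 cm.
Lower bound: ⌈285/65⌉ = 5 shelves.
A packing using 5 shelves:
  shelf 1: 55 + 10 = 65
  shelf 2: 45 + 15 = 60
  shelf 3: 45 + 10 = 55
  shelf 4: 45 = 45
  shelf 5: 35 + 25 = 60
This matches the lower bound, so 5 is optimal.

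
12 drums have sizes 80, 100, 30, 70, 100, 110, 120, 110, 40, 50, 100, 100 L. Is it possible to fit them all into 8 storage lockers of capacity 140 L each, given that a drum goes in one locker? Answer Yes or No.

No

Total = 1010 L; ⌈1010/140⌉ = 8.
The bound of 8 does not rule out 8, but exhaustive search shows no assignment into 8 storage lockers of capacity 140 L exists — the minimum is 9.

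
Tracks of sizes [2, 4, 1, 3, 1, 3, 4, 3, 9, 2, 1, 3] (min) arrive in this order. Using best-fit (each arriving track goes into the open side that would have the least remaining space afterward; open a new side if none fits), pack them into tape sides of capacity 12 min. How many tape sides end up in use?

  2 → side 1 (new)  [load 2/12]
  4 → side 1  [load 6/12]
  1 → side 1  [load 7/12]
  3 → side 1  [load 10/12]
  1 → side 1  [load 11/12]
  3 → side 2 (new)  [load 3/12]
  4 → side 2  [load 7/12]
  3 → side 2  [load 10/12]
  9 → side 3 (new)  [load 9/12]
  2 → side 2  [load 12/12]
  1 → side 1  [load 12/12]
  3 → side 3  [load 12/12]
3 tape sides opened.

3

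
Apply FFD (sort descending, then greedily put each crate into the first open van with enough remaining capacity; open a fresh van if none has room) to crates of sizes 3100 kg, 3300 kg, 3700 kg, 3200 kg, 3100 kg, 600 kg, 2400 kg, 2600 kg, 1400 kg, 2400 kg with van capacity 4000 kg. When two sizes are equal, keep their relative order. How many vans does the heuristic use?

Sorted descending: 3700, 3300, 3200, 3100, 3100, 2600, 2400, 2400, 1400, 600.
  3700 → van 1 (new)  [load 3700/4000]
  3300 → van 2 (new)  [load 3300/4000]
  3200 → van 3 (new)  [load 3200/4000]
  3100 → van 4 (new)  [load 3100/4000]
  3100 → van 5 (new)  [load 3100/4000]
  2600 → van 6 (new)  [load 2600/4000]
  2400 → van 7 (new)  [load 2400/4000]
  2400 → van 8 (new)  [load 2400/4000]
  1400 → van 6  [load 4000/4000]
  600 → van 2  [load 3900/4000]
8 vans opened.

8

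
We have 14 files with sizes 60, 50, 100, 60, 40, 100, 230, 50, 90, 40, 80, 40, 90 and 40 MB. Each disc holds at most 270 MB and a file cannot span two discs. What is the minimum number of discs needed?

4

Total = 230 + 100 + 100 + 90 + 90 + 80 + 60 + 60 + 50 + 50 + 40 + 40 + 40 + 40 = 1070 MB.
Lower bound: ⌈1070/270⌉ = 4 discs.
A packing using 4 discs:
  disc 1: 230 + 40 = 270
  disc 2: 100 + 100 + 60 = 260
  disc 3: 90 + 90 + 50 + 40 = 270
  disc 4: 80 + 60 + 50 + 40 + 40 = 270
This matches the lower bound, so 4 is optimal.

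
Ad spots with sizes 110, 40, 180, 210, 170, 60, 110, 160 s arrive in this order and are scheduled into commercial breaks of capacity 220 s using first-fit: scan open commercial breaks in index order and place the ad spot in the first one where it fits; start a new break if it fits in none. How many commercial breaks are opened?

  110 → break 1 (new)  [load 110/220]
  40 → break 1  [load 150/220]
  180 → break 2 (new)  [load 180/220]
  210 → break 3 (new)  [load 210/220]
  170 → break 4 (new)  [load 170/220]
  60 → break 1  [load 210/220]
  110 → break 5 (new)  [load 110/220]
  160 → break 6 (new)  [load 160/220]
6 commercial breaks opened.

6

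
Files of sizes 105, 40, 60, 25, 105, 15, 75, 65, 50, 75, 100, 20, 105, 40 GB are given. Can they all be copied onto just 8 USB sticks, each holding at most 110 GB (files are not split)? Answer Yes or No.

No

Total = 880 GB; ⌈880/110⌉ = 8.
The bound of 8 does not rule out 8, but exhaustive search shows no assignment into 8 USB sticks of capacity 110 GB exists — the minimum is 9.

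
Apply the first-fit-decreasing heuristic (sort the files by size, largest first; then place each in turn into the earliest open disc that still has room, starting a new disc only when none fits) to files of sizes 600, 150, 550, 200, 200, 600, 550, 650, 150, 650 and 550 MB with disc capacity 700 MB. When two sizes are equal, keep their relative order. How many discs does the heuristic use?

8

Sorted descending: 650, 650, 600, 600, 550, 550, 550, 200, 200, 150, 150.
  650 → disc 1 (new)  [load 650/700]
  650 → disc 2 (new)  [load 650/700]
  600 → disc 3 (new)  [load 600/700]
  600 → disc 4 (new)  [load 600/700]
  550 → disc 5 (new)  [load 550/700]
  550 → disc 6 (new)  [load 550/700]
  550 → disc 7 (new)  [load 550/700]
  200 → disc 8 (new)  [load 200/700]
  200 → disc 8  [load 400/700]
  150 → disc 5  [load 700/700]
  150 → disc 6  [load 700/700]
8 discs opened.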